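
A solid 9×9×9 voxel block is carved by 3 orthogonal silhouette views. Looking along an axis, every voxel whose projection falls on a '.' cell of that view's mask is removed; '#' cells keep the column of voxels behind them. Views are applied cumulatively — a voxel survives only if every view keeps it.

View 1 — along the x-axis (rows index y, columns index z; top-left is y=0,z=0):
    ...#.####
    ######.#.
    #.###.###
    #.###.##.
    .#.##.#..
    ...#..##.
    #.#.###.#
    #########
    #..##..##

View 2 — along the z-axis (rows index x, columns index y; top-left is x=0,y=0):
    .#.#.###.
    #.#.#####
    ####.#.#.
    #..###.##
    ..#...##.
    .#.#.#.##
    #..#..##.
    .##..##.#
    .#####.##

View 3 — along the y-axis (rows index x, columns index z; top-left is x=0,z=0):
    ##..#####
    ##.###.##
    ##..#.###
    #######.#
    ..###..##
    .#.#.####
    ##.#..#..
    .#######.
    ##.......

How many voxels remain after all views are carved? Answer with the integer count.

176 voxels

full grid |V| = 729
after view 1 [x-axis, 52 of 81 cells solid] → remaining = 468
after view 2 [z-axis, 48 of 81 cells solid] → remaining = 286
after view 3 [y-axis, 52 of 81 cells solid] → remaining = 176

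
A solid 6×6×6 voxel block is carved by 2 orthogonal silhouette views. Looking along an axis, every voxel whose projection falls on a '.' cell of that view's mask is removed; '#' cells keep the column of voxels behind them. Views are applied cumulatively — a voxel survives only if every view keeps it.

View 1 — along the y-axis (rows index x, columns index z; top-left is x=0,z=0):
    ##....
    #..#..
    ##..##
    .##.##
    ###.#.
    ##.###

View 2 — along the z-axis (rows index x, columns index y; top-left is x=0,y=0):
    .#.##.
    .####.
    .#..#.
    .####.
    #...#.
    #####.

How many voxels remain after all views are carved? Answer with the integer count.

|visual hull| = 71

before carving: 216 voxels (6×6×6)
after view 1 [y-axis, 21 of 36 cells solid] → remaining = 126
after view 2 [z-axis, 20 of 36 cells solid] → remaining = 71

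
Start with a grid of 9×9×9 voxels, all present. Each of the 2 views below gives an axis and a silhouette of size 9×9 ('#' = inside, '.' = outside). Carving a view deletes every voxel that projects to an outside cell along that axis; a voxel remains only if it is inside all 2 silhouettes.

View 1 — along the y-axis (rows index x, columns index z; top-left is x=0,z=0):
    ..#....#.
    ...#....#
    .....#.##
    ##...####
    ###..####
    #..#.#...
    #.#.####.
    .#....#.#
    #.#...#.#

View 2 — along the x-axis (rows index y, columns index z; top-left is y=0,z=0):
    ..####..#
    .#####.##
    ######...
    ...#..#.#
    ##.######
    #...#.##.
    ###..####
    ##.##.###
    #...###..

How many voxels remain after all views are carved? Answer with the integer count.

201 voxels

start: 9×9×9 = 729 voxels
step 1: project along y, AND mask (36/81) → |grid| = 324
step 2: project along x, AND mask (51/81) → |grid| = 201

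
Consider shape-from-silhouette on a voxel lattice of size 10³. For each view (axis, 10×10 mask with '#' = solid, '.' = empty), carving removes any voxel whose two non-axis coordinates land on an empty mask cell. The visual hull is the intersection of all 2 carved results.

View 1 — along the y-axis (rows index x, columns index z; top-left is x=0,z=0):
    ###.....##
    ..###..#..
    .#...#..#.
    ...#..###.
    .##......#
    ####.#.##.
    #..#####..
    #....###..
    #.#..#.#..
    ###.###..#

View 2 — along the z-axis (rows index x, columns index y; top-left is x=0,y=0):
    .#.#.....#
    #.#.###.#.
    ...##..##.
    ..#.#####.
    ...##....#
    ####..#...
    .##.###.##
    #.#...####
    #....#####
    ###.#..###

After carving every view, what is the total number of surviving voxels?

before carving: 1000 voxels (10×10×10)
carve view 1 (along y, XZ-mask fill 47/100): 470 voxels remain
carve view 2 (along z, XY-mask fill 53/100): 258 voxels remain

258 voxels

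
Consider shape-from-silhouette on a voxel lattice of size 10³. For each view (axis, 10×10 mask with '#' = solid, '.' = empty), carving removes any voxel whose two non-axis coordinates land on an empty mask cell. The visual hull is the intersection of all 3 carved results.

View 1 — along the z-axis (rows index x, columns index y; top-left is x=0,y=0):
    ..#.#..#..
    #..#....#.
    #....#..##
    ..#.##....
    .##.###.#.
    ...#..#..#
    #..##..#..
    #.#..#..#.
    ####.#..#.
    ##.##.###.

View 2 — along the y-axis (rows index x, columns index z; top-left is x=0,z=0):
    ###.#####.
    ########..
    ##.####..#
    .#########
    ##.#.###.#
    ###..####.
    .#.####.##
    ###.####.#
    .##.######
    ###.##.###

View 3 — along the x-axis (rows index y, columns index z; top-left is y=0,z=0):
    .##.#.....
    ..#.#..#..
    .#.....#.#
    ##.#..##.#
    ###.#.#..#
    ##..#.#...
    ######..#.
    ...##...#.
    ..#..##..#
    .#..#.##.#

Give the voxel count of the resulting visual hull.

initial block: 10^3 = 1000
V1 z: intersect with XY mask (43 set) -- 430 left
V2 y: intersect with XZ mask (77 set) -- 330 left
V3 x: intersect with YZ mask (44 set) -- 147 left

|visual hull| = 147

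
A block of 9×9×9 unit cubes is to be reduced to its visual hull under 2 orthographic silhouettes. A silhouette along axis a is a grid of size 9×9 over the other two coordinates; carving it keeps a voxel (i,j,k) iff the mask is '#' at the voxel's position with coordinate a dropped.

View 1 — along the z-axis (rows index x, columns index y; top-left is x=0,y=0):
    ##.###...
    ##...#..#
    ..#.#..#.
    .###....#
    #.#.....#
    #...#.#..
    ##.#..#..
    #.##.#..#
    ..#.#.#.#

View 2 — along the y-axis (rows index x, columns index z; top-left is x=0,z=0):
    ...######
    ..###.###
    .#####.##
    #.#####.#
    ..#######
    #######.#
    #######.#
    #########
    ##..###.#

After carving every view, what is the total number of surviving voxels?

249 voxels

before carving: 729 voxels (9×9×9)
after view 1 [z-axis, 35 of 81 cells solid] → remaining = 315
after view 2 [y-axis, 64 of 81 cells solid] → remaining = 249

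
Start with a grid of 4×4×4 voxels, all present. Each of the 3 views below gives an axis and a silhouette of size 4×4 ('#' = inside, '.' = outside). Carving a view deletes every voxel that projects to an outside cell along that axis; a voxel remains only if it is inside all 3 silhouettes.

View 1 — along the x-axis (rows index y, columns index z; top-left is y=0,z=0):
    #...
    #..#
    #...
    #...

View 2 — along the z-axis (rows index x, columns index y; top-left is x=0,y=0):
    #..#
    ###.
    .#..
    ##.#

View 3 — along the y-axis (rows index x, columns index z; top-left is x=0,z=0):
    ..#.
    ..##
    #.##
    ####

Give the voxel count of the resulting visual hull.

full grid |V| = 64
[1] x-view keeps 5 columns → grid now 20
[2] z-view keeps 9 columns → grid now 12
[3] y-view keeps 10 columns → grid now 7

voxel count = 7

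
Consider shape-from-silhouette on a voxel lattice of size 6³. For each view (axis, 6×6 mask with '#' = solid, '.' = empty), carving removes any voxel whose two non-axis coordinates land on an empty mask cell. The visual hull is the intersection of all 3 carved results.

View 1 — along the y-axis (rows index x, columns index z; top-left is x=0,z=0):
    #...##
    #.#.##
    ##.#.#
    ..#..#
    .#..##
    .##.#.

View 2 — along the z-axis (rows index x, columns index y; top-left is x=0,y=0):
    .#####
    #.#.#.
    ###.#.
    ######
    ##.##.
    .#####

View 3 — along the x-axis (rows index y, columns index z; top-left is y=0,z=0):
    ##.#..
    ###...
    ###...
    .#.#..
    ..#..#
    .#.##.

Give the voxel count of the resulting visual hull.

initial block: 6^3 = 216
V1 y: intersect with XZ mask (19 set) -- 114 left
V2 z: intersect with XY mask (27 set) -- 82 left
V3 x: intersect with YZ mask (16 set) -- 33 left

33 voxels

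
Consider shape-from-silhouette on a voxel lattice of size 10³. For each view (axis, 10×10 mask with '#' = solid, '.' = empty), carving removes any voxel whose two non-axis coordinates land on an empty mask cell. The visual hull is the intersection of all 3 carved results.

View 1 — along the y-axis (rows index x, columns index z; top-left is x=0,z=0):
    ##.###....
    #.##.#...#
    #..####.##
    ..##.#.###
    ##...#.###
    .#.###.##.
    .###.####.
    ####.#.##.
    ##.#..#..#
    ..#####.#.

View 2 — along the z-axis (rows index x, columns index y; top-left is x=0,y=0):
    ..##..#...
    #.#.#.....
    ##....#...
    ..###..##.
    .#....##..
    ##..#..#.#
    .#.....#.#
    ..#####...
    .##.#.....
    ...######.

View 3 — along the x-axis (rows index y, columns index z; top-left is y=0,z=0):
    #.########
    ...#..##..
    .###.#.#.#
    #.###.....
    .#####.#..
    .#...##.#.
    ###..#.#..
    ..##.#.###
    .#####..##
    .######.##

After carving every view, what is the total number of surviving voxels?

147 voxels

start: 10×10×10 = 1000 voxels
carve view 1 (along y, XZ-mask fill 60/100): 600 voxels remain
carve view 2 (along z, XY-mask fill 39/100): 236 voxels remain
carve view 3 (along x, YZ-mask fill 58/100): 147 voxels remain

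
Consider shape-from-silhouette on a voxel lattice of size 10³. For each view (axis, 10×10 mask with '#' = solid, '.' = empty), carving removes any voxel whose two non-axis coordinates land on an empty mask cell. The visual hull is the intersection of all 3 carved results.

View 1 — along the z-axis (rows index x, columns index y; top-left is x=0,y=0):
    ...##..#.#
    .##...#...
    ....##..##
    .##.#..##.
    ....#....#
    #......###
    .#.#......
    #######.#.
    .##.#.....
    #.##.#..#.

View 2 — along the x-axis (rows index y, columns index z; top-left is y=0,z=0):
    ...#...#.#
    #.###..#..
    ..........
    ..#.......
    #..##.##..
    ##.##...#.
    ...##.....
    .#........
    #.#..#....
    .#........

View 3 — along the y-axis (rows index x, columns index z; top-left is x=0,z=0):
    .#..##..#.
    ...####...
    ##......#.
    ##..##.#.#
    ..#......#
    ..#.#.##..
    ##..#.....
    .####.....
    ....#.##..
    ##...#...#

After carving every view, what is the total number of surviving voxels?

start: 10×10×10 = 1000 voxels
step 1: project along z, AND mask (40/100) → |grid| = 400
step 2: project along x, AND mask (26/100) → |grid| = 109
step 3: project along y, AND mask (37/100) → |grid| = 49

49 voxels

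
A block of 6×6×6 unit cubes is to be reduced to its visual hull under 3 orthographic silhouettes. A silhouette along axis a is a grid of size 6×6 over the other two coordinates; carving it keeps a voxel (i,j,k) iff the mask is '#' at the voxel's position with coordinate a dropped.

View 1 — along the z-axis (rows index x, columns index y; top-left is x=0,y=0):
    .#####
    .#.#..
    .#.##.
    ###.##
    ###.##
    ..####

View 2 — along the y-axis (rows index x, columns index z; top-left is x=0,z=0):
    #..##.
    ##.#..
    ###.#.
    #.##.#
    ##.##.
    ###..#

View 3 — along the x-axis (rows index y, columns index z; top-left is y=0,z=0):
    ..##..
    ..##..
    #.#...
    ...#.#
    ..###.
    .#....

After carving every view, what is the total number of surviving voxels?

start: 6×6×6 = 216 voxels
carve view 1 (along z, XY-mask fill 24/36): 144 voxels remain
carve view 2 (along y, XZ-mask fill 22/36): 89 voxels remain
carve view 3 (along x, YZ-mask fill 12/36): 29 voxels remain

remaining voxels: 29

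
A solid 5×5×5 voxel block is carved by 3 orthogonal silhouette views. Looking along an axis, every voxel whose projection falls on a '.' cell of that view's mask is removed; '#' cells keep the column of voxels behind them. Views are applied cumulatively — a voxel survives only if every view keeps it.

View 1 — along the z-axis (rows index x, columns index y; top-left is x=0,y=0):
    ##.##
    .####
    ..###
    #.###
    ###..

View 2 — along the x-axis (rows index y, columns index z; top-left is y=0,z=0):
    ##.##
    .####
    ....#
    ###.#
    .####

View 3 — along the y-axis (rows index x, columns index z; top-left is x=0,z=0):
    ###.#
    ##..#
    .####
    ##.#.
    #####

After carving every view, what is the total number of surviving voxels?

remaining voxels: 45

before carving: 125 voxels (5×5×5)
step 1: project along z, AND mask (18/25) → |grid| = 90
step 2: project along x, AND mask (17/25) → |grid| = 60
step 3: project along y, AND mask (19/25) → |grid| = 45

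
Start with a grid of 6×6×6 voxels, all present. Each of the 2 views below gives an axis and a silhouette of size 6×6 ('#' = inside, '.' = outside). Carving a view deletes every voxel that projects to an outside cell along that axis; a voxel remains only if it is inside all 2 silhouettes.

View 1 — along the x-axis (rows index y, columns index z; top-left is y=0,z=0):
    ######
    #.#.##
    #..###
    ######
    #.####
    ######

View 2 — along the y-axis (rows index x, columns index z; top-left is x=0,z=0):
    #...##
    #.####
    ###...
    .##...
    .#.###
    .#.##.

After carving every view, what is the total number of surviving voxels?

before carving: 216 voxels (6×6×6)
carve view 1 (along x, YZ-mask fill 31/36): 186 voxels remain
carve view 2 (along y, XZ-mask fill 20/36): 102 voxels remain

|visual hull| = 102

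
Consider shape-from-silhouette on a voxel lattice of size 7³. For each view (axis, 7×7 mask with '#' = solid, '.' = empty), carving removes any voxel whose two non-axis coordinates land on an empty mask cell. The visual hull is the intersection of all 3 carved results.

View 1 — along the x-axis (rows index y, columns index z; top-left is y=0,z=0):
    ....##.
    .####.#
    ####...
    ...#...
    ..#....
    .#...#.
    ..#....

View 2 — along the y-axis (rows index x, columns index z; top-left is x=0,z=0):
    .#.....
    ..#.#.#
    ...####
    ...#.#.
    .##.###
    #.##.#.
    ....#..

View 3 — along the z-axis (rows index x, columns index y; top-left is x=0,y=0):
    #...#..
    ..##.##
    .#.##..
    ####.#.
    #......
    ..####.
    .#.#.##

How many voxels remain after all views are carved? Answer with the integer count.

full grid |V| = 343
after view 1 [x-axis, 16 of 49 cells solid] → remaining = 112
after view 2 [y-axis, 20 of 49 cells solid] → remaining = 47
after view 3 [z-axis, 23 of 49 cells solid] → remaining = 20

voxel count = 20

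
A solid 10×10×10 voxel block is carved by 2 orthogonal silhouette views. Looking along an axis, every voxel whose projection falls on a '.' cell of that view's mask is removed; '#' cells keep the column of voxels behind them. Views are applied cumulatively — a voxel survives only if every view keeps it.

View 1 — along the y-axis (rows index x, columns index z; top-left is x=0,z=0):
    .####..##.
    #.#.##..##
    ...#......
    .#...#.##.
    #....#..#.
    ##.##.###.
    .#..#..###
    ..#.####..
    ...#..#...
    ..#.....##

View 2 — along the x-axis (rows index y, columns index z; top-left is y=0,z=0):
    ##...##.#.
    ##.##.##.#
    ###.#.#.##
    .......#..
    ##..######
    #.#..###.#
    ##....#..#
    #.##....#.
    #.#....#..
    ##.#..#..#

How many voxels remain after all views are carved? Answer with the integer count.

remaining voxels: 198

start: 10×10×10 = 1000 voxels
after view 1 [y-axis, 42 of 100 cells solid] → remaining = 420
after view 2 [x-axis, 50 of 100 cells solid] → remaining = 198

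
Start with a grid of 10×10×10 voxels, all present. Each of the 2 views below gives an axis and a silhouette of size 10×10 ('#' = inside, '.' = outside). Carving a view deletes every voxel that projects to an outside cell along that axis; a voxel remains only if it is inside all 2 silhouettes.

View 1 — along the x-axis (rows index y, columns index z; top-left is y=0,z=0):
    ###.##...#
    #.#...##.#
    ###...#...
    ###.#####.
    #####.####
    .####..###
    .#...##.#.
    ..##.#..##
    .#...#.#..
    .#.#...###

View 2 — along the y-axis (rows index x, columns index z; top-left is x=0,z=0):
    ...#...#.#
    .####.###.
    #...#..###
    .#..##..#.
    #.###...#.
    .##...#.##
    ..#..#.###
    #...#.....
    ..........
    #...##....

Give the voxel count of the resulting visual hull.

before carving: 1000 voxels (10×10×10)
step 1: project along x, AND mask (56/100) → |grid| = 560
step 2: project along y, AND mask (39/100) → |grid| = 217

voxel count = 217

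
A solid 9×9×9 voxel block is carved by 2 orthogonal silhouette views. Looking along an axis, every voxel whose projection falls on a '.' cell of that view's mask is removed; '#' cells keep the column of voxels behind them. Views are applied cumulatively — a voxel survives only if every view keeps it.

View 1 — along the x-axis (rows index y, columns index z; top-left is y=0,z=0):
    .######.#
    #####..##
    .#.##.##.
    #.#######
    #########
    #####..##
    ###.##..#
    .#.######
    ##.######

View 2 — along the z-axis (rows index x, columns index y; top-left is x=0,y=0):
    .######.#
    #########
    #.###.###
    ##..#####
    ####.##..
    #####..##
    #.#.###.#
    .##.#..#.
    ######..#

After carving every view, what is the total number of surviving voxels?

initial block: 9^3 = 729
after view 1 [x-axis, 64 of 81 cells solid] → remaining = 576
after view 2 [z-axis, 60 of 81 cells solid] → remaining = 427

427 voxels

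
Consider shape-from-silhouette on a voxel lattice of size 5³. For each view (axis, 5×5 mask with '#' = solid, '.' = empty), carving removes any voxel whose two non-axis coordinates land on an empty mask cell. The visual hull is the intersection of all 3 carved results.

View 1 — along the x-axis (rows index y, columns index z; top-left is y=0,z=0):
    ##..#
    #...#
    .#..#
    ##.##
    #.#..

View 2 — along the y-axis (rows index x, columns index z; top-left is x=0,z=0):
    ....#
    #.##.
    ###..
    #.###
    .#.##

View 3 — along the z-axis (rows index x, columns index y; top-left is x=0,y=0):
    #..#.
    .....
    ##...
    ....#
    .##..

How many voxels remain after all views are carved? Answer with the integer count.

start: 5×5×5 = 125 voxels
carve view 1 (along x, YZ-mask fill 13/25): 65 voxels remain
carve view 2 (along y, XZ-mask fill 14/25): 36 voxels remain
carve view 3 (along z, XY-mask fill 7/25): 10 voxels remain

|visual hull| = 10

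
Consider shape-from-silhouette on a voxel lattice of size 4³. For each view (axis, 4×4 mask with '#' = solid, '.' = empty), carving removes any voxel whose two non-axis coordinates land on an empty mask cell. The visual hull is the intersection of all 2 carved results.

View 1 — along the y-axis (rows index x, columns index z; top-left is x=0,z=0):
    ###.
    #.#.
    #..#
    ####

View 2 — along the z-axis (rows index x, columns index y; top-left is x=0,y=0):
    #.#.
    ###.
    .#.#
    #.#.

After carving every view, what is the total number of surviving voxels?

remaining voxels: 24

before carving: 64 voxels (4×4×4)
after view 1 [y-axis, 11 of 16 cells solid] → remaining = 44
after view 2 [z-axis, 9 of 16 cells solid] → remaining = 24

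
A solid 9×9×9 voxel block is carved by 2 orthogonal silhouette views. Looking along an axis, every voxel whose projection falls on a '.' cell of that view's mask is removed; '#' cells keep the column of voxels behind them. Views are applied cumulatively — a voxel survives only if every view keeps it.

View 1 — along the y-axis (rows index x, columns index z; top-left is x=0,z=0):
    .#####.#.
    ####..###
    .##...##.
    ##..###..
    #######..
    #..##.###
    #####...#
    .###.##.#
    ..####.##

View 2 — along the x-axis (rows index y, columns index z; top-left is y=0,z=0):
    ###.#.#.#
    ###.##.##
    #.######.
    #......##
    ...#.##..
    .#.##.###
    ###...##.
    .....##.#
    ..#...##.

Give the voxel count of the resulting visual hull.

before carving: 729 voxels (9×9×9)
  1. axis=1 (XZ plane), |mask|=53  ⇒  voxels=477
  2. axis=0 (YZ plane), |mask|=43  ⇒  voxels=250

|visual hull| = 250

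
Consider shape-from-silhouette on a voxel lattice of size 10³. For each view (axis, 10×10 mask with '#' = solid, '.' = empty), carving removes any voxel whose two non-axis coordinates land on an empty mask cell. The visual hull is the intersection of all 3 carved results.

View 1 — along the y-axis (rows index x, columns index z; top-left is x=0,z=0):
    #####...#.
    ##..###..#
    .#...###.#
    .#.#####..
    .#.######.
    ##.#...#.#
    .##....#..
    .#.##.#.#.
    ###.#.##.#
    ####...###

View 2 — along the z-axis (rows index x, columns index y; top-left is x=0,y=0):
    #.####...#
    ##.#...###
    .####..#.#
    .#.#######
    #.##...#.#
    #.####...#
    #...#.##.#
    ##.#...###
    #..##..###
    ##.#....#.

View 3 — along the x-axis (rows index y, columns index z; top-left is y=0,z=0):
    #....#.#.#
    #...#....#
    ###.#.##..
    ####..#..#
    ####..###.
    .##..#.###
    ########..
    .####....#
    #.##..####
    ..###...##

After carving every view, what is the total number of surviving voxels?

|visual hull| = 175

full grid |V| = 1000
after view 1 [y-axis, 57 of 100 cells solid] → remaining = 570
after view 2 [z-axis, 58 of 100 cells solid] → remaining = 330
after view 3 [x-axis, 57 of 100 cells solid] → remaining = 175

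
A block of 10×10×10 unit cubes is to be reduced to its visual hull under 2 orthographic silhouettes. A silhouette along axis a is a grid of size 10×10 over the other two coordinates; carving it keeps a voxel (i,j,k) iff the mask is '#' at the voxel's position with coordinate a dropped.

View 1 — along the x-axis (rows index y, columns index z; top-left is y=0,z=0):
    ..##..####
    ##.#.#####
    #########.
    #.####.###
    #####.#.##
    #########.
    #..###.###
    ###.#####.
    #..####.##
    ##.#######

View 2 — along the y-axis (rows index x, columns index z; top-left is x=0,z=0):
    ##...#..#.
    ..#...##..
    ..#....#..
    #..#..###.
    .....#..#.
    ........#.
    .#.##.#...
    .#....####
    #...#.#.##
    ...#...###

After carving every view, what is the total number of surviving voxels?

voxel count = 287

start: 10×10×10 = 1000 voxels
step 1: project along x, AND mask (79/100) → |grid| = 790
step 2: project along y, AND mask (35/100) → |grid| = 287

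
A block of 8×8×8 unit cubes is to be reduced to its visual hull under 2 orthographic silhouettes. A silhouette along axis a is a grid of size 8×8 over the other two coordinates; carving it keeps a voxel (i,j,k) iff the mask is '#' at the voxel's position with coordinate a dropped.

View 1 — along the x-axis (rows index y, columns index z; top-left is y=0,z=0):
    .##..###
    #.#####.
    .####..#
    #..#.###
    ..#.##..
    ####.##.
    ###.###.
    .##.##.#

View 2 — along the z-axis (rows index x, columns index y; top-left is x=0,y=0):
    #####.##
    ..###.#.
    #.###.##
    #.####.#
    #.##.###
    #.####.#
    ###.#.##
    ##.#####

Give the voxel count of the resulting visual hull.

remaining voxels: 239

before carving: 512 voxels (8×8×8)
after view 1 [x-axis, 41 of 64 cells solid] → remaining = 328
after view 2 [z-axis, 48 of 64 cells solid] → remaining = 239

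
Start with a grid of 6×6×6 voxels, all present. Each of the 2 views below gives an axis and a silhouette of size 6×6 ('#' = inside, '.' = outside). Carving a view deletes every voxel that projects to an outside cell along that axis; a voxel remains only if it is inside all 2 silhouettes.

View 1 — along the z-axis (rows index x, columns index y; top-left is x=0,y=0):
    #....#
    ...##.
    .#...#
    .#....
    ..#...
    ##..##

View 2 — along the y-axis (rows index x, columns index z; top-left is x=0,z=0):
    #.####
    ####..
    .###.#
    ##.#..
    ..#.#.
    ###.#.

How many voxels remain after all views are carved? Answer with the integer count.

full grid |V| = 216
  1. axis=2 (XY plane), |mask|=12  ⇒  voxels=72
  2. axis=1 (XZ plane), |mask|=22  ⇒  voxels=47

47 voxels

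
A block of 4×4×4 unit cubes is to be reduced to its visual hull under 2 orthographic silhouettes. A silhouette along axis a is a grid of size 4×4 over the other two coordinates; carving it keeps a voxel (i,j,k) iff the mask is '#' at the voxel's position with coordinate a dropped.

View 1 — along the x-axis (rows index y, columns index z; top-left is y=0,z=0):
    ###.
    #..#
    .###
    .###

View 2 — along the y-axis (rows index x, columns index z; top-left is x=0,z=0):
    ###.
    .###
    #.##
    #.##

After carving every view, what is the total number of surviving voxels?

33 voxels

start: 4×4×4 = 64 voxels
  1. axis=0 (YZ plane), |mask|=11  ⇒  voxels=44
  2. axis=1 (XZ plane), |mask|=12  ⇒  voxels=33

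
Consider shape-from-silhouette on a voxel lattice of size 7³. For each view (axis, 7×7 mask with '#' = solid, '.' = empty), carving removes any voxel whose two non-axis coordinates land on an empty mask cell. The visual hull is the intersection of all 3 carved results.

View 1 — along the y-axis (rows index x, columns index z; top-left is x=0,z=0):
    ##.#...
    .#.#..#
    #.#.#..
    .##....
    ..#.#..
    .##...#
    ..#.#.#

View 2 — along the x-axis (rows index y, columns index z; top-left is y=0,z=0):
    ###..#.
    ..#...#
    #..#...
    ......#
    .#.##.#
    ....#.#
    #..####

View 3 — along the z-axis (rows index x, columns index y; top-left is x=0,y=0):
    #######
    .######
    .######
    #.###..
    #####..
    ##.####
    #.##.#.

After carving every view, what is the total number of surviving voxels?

start: 7×7×7 = 343 voxels
V1 y: intersect with XZ mask (19 set) -- 133 left
V2 x: intersect with YZ mask (20 set) -- 54 left
V3 z: intersect with XY mask (38 set) -- 42 left

remaining voxels: 42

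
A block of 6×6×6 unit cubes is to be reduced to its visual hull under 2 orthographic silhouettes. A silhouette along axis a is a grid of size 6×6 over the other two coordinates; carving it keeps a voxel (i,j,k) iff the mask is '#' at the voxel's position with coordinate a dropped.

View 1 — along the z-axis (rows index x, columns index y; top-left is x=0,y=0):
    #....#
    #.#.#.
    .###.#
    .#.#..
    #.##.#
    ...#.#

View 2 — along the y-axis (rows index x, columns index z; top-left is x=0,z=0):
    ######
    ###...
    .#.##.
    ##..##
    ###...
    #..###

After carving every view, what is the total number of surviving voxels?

remaining voxels: 61

before carving: 216 voxels (6×6×6)
  1. axis=2 (XY plane), |mask|=17  ⇒  voxels=102
  2. axis=1 (XZ plane), |mask|=23  ⇒  voxels=61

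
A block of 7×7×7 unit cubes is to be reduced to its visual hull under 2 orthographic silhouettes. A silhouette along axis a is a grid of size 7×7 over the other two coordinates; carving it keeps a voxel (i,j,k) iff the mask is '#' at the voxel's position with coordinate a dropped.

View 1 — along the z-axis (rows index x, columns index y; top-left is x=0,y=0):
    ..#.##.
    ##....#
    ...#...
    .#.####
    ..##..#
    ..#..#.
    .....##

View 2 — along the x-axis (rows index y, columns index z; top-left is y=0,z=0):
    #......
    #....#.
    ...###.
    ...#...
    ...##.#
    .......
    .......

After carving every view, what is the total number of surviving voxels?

start: 7×7×7 = 343 voxels
carve view 1 (along z, XY-mask fill 19/49): 133 voxels remain
carve view 2 (along x, YZ-mask fill 10/49): 23 voxels remain

voxel count = 23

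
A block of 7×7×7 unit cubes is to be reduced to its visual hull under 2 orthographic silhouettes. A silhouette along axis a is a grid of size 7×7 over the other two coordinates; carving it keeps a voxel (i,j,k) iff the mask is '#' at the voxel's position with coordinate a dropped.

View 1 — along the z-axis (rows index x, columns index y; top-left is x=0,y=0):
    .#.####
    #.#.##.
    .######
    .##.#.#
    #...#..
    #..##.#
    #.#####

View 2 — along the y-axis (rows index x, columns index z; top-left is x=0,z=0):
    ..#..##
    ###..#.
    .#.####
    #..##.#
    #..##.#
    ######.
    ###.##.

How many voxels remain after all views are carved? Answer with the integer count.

voxel count = 139

before carving: 343 voxels (7×7×7)
V1 z: intersect with XY mask (31 set) -- 217 left
V2 y: intersect with XZ mask (31 set) -- 139 left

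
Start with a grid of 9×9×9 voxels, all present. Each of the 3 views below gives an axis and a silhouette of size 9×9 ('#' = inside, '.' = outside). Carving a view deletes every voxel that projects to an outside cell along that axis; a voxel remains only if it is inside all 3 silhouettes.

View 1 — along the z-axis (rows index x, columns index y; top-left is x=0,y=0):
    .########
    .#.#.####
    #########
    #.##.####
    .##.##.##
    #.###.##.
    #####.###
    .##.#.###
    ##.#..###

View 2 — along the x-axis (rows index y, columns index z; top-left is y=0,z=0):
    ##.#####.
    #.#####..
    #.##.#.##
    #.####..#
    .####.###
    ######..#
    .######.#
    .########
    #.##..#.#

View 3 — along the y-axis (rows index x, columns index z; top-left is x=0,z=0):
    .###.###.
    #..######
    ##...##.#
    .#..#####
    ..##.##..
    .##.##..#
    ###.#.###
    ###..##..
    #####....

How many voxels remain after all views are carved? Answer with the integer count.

249 voxels

full grid |V| = 729
after view 1 [z-axis, 62 of 81 cells solid] → remaining = 558
after view 2 [x-axis, 59 of 81 cells solid] → remaining = 406
after view 3 [y-axis, 50 of 81 cells solid] → remaining = 249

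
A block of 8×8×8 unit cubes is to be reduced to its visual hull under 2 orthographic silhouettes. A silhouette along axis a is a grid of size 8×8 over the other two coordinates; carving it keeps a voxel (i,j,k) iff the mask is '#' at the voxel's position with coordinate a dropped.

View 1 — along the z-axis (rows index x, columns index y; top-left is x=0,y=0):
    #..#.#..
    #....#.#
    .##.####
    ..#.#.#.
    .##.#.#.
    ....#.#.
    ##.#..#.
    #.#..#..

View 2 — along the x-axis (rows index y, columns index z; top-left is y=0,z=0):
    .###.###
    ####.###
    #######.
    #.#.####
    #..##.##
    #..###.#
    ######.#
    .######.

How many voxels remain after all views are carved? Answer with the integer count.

172 voxels

before carving: 512 voxels (8×8×8)
[1] z-view keeps 28 columns → grid now 224
[2] x-view keeps 49 columns → grid now 172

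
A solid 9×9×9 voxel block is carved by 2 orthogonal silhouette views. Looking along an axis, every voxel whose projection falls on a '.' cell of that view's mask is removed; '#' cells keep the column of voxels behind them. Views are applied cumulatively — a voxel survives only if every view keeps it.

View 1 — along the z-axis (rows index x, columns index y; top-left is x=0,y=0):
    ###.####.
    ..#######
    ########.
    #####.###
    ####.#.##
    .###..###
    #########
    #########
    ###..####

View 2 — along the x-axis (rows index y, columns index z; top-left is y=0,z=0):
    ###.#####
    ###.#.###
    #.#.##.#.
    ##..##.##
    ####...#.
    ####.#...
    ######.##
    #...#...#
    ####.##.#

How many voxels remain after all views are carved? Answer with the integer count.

start: 9×9×9 = 729 voxels
V1 z: intersect with XY mask (68 set) -- 612 left
V2 x: intersect with YZ mask (54 set) -- 404 left

remaining voxels: 404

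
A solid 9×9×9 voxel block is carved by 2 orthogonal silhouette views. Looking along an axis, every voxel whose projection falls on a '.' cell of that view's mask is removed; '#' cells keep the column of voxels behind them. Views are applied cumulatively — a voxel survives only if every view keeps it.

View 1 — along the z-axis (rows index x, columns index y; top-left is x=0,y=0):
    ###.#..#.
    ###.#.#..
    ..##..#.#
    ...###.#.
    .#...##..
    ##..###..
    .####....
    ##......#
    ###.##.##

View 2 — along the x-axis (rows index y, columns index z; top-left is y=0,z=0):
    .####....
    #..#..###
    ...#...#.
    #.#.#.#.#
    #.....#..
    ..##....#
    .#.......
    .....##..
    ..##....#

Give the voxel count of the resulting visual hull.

|visual hull| = 123

full grid |V| = 729
carve view 1 (along z, XY-mask fill 40/81): 360 voxels remain
carve view 2 (along x, YZ-mask fill 27/81): 123 voxels remain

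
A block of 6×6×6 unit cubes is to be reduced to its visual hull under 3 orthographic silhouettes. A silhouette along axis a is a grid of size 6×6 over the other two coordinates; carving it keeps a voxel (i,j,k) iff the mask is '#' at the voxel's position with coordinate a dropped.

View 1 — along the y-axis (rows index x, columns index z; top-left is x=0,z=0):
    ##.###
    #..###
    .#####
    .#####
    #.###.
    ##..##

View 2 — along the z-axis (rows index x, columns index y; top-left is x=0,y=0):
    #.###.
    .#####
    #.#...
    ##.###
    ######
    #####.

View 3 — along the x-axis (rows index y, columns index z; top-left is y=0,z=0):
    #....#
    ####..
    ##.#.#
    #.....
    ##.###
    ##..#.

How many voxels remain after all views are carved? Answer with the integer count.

start: 6×6×6 = 216 voxels
V1 y: intersect with XZ mask (27 set) -- 162 left
V2 z: intersect with XY mask (27 set) -- 119 left
V3 x: intersect with YZ mask (19 set) -- 62 left

remaining voxels: 62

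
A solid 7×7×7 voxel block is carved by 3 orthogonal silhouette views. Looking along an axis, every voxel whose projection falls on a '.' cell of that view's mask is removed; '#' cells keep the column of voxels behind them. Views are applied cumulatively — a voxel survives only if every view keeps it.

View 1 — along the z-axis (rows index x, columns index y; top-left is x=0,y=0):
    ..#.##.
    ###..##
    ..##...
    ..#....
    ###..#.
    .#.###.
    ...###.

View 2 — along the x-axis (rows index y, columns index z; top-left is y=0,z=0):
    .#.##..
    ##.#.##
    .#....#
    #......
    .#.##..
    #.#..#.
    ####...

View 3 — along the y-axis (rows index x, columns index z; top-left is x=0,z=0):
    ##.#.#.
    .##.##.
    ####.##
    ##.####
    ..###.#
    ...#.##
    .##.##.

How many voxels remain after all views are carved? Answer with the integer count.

before carving: 343 voxels (7×7×7)
[1] z-view keeps 22 columns → grid now 154
[2] x-view keeps 21 columns → grid now 62
[3] y-view keeps 31 columns → grid now 34

voxel count = 34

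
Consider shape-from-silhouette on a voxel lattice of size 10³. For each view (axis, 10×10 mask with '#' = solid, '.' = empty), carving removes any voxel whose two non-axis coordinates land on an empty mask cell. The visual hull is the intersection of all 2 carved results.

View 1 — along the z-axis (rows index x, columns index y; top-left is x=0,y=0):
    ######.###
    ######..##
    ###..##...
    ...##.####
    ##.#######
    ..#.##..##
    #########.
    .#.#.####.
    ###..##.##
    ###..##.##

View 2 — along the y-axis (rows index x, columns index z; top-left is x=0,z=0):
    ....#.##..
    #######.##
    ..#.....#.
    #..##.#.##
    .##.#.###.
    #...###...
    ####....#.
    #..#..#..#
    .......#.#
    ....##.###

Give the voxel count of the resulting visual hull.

full grid |V| = 1000
  1. axis=2 (XY plane), |mask|=71  ⇒  voxels=710
  2. axis=1 (XZ plane), |mask|=46  ⇒  voxels=337

remaining voxels: 337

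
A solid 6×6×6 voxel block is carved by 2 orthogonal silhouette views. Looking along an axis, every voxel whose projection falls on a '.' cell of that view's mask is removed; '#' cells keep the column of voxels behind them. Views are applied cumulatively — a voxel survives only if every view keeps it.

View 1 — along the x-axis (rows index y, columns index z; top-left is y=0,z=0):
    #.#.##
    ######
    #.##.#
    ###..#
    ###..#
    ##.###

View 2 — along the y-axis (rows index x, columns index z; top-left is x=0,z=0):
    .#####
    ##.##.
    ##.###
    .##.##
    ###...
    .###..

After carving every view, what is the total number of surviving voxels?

|visual hull| = 104

full grid |V| = 216
[1] x-view keeps 27 columns → grid now 162
[2] y-view keeps 24 columns → grid now 104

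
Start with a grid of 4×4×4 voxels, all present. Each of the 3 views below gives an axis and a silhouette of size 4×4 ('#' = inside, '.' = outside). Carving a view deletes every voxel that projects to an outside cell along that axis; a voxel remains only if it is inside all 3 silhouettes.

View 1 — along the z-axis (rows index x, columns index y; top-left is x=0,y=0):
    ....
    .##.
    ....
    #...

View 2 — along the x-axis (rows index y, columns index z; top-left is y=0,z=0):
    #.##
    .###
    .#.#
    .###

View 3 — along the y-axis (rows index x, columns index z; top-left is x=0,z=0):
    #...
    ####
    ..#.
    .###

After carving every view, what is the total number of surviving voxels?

voxel count = 7

start: 4×4×4 = 64 voxels
V1 z: intersect with XY mask (3 set) -- 12 left
V2 x: intersect with YZ mask (11 set) -- 8 left
V3 y: intersect with XZ mask (9 set) -- 7 left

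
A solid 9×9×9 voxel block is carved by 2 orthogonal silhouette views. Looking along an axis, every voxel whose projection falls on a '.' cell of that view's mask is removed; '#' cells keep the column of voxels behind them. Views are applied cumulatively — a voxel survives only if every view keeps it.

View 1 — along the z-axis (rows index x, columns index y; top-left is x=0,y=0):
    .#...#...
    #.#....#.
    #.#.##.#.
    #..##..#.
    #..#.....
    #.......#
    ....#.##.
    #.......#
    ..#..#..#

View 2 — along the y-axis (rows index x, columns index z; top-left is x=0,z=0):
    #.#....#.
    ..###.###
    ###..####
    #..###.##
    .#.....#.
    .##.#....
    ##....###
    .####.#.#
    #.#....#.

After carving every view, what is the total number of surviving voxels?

full grid |V| = 729
carve view 1 (along z, XY-mask fill 26/81): 234 voxels remain
carve view 2 (along y, XZ-mask fill 41/81): 129 voxels remain

129 voxels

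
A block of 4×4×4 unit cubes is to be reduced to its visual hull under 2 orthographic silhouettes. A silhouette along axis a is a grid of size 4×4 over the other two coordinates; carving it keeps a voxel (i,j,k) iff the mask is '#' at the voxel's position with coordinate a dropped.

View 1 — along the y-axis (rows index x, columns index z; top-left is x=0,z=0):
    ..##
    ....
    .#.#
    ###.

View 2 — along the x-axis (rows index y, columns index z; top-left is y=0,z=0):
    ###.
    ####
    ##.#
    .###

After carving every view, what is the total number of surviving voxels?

before carving: 64 voxels (4×4×4)
carve view 1 (along y, XZ-mask fill 7/16): 28 voxels remain
carve view 2 (along x, YZ-mask fill 13/16): 23 voxels remain

|visual hull| = 23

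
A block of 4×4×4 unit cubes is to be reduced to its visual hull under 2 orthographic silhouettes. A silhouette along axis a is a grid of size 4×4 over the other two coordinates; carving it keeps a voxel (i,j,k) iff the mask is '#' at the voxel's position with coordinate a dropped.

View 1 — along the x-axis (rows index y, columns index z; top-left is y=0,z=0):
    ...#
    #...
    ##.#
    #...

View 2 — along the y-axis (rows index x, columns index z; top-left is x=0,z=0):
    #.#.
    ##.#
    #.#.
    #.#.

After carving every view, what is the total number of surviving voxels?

start: 4×4×4 = 64 voxels
[1] x-view keeps 6 columns → grid now 24
[2] y-view keeps 9 columns → grid now 15

15 voxels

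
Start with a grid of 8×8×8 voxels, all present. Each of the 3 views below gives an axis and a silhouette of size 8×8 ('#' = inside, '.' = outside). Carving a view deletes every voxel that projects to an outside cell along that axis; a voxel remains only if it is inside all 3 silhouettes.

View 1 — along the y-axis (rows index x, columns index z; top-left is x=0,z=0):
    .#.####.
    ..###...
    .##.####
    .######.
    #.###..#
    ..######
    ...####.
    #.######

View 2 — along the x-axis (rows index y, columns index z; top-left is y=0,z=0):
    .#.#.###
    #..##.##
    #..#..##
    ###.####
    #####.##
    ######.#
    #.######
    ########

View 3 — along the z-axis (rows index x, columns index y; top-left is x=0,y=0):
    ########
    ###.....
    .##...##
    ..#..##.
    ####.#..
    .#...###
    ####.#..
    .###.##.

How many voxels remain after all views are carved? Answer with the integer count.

initial block: 8^3 = 512
V1 y: intersect with XZ mask (42 set) -- 336 left
V2 x: intersect with YZ mask (50 set) -- 260 left
V3 z: intersect with XY mask (37 set) -- 143 left

143 voxels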